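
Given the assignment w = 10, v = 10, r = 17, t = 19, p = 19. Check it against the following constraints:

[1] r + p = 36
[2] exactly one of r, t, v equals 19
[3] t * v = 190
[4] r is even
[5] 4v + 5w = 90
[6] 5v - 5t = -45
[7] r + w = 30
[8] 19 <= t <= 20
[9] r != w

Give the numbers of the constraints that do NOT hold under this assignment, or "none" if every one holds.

[1] r + p = 17 + 19 = 36  OK
[2] r=17, t=19, v=10; 1 of them equals 19  OK
[3] t * v = 19 * 10 = 190  OK
[4] r = 17 is odd  FAIL
[5] 4v + 5w = 4(10) + 5(10) = 90  OK
[6] 5v - 5t = 5(10) - 5(19) = -45  OK
[7] r + w = 17 + 10 = 27, not 30  FAIL
[8] t = 19 lies in [19, 20]  OK
[9] r = 17, w = 10; distinct  OK

No — constraints 4 and 7 are not satisfied.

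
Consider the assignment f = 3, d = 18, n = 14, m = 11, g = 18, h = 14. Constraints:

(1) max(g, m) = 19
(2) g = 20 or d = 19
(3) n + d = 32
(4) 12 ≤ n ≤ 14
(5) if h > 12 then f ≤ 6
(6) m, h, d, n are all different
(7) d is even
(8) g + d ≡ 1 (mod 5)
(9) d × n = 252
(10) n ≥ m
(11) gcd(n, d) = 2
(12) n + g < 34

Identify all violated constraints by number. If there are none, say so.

(1) max(18, 11) = 18, not 19 — fails.
(2) g = 18 ≠ 20 and d = 18 ≠ 19; both disjuncts false — fails.
(3) n + d = 14 + 18 = 32 — holds.
(4) n = 14 lies in [12, 14] — holds.
(5) h = 14 > 12, so we need f ≤ 6; f = 3 ≤ 6 — holds.
(6) h = n = 14, not all different — fails.
(7) d = 18 is even — holds.
(8) g + d = 36; 36 mod 5 = 1 — holds.
(9) d × n = 18 × 14 = 252 — holds.
(10) n = 14, m = 11; 14 ≥ 11 — holds.
(11) gcd(14, 18) = 2 — holds.
(12) n + g = 14 + 18 = 32; 32 < 34 — holds.

Constraints 1, 2, 6 are violated.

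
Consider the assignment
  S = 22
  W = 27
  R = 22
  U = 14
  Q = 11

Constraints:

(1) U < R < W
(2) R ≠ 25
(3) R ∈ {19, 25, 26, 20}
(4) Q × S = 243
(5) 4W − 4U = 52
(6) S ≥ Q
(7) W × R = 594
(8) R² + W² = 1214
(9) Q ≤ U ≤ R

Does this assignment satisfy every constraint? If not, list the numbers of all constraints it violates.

Constraints 3, 4, 8 do not hold.

(1) values 14 < 22 < 27  holds
(2) R = 22, and 22 ≠ 25  holds
(3) R = 22 is not in {19, 25, 26, 20}  fails
(4) Q × S = 11 × 22 = 242, not 243  fails
(5) 4W − 4U = 4(27) − 4(14) = 52  holds
(6) S = 22, Q = 11; 22 ≥ 11  holds
(7) W × R = 27 × 22 = 594  holds
(8) R² + W² = 22² + 27² = 484 + 729 = 1213, not 1214  fails
(9) values 11 ≤ 14 ≤ 22  holds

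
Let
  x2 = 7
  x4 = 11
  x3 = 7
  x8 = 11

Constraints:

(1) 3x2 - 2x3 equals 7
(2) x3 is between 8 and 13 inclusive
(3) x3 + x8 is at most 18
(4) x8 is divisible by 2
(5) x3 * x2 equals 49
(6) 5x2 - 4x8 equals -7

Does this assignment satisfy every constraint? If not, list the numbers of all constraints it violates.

(1) 3x2 - 2x3 = 3(7) - 2(7) = 7  yes
(2) x3 = 7 is outside [8, 13]  no
(3) x3 + x8 = 7 + 11 = 18; 18 ≤ 18  yes
(4) 11 = 2*5 + 1, so 2 does not divide 11  no
(5) x3 * x2 = 7 * 7 = 49  yes
(6) 5x2 - 4x8 = 5(7) - 4(11) = -9, not -7  no

Constraints 2, 4, 6 are violated.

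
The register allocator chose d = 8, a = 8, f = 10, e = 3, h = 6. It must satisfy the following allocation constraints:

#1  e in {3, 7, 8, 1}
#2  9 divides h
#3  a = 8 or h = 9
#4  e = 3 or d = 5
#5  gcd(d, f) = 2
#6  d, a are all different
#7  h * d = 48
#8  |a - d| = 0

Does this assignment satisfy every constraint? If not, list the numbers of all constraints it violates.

Violated: 2 and 6.

#1 e = 3 is in {3, 7, 8, 1}  ✓
#2 6 = 9*0 + 6, so 9 does not divide 6  ✗
#3 a = 8 = 8 (first disjunct)  ✓
#4 e = 3 = 3 (first disjunct)  ✓
#5 gcd(8, 10) = 2  ✓
#6 d = a = 8, not all different  ✗
#7 h * d = 6 * 8 = 48  ✓
#8 |8 - 8| = 0  ✓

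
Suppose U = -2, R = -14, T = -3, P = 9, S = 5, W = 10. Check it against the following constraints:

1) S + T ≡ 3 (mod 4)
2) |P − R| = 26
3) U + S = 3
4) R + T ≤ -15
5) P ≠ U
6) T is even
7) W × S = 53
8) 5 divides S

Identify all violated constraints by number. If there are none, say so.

Violated: 1, 2, 6, 7.

1) S + T = 2; 2 mod 4 = 2, not 3  fails
2) |9 − (-14)| = 23, not 26  fails
3) U + S = -2 + 5 = 3  holds
4) R + T = -14 + (-3) = -17; -17 ≤ -15  holds
5) P = 9, U = -2; distinct  holds
6) T = -3 is odd  fails
7) W × S = 10 × 5 = 50, not 53  fails
8) 5 / 5 = 1, so 5 divides 5  holds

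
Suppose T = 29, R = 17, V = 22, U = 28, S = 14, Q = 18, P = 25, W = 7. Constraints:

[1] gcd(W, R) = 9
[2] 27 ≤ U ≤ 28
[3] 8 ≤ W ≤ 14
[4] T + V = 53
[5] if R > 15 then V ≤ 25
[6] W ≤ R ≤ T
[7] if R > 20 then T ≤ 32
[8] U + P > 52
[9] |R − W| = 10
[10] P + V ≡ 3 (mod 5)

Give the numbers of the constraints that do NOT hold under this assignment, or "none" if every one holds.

Constraints 1, 3, 4, and 10 do not hold.

[1] gcd(7, 17) = 1, not 9  fails
[2] U = 28 lies in [27, 28]  holds
[3] W = 7 is outside [8, 14]  fails
[4] T + V = 29 + 22 = 51, not 53  fails
[5] R = 17 > 15, so we need V ≤ 25; V = 22 ≤ 25  holds
[6] values 7 ≤ 17 ≤ 29  holds
[7] R = 17, not > 20; antecedent false, conditional vacuously true  holds
[8] U + P = 28 + 25 = 53; 53 > 52  holds
[9] |17 − 7| = 10  holds
[10] P + V = 47; 47 mod 5 = 2, not 3  fails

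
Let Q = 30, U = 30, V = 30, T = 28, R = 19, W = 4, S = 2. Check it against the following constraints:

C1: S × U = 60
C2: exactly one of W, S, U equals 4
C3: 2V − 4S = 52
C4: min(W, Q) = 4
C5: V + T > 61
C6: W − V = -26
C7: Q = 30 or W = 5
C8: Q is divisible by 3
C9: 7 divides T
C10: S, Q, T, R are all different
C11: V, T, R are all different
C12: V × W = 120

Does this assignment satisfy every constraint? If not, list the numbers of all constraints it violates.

The assignment fails constraint 5.

C1: S × U = 2 × 30 = 60 — OK.
C2: W=4, S=2, U=30; 1 of them equals 4 — OK.
C3: 2V − 4S = 2(30) − 4(2) = 52 — OK.
C4: min(4, 30) = 4 — OK.
C5: V + T = 30 + 28 = 58; 58 ≤ 61, bound 61 not met — violated.
C6: W − V = 4 − 30 = -26 — OK.
C7: Q = 30 = 30 (first disjunct) — OK.
C8: 30 / 3 = 10, so 3 divides 30 — OK.
C9: 28 / 7 = 4, so 7 divides 28 — OK.
C10: values 2, 30, 28, 19 are pairwise distinct — OK.
C11: values 30, 28, 19 are pairwise distinct — OK.
C12: V × W = 30 × 4 = 120 — OK.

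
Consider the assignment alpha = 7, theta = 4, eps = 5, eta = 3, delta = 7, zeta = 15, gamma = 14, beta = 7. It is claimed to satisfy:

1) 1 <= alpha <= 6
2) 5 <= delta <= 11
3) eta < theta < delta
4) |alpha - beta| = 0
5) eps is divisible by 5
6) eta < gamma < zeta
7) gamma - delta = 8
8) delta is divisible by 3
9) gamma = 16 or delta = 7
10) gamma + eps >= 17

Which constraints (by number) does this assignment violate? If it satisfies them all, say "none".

1) alpha = 7 is outside [1, 6] — fails.
2) delta = 7 lies in [5, 11] — holds.
3) values 3 < 4 < 7 — holds.
4) |7 - 7| = 0 — holds.
5) 5 / 5 = 1, so 5 divides 5 — holds.
6) values 3 < 14 < 15 — holds.
7) gamma - delta = 14 - 7 = 7, not 8 — fails.
8) 7 = 3*2 + 1, so 3 does not divide 7 — fails.
9) gamma = 14 ≠ 16, but delta = 7 = 7 (second disjunct) — holds.
10) gamma + eps = 14 + 5 = 19; 19 ≥ 17 — holds.

Violated: 1, 7, and 8.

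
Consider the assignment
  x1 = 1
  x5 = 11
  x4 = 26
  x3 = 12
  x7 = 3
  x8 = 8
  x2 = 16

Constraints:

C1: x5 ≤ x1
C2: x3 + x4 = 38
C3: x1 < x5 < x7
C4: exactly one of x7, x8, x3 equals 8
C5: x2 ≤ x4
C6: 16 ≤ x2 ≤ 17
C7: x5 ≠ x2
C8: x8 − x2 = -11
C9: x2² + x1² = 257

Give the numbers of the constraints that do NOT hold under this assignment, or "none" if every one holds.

No — constraints 1, 3, 8 are not satisfied.

C1: x5 = 11, x1 = 1; 11 > 1 (want ≤)  no
C2: x3 + x4 = 12 + 26 = 38  yes
C3: values 1, 11, 3; x5 = 11 is not < x7 = 3  no
C4: x7=3, x8=8, x3=12; 1 of them equals 8  yes
C5: x2 = 16, x4 = 26; 16 ≤ 26  yes
C6: x2 = 16 lies in [16, 17]  yes
C7: x5 = 11, x2 = 16; distinct  yes
C8: x8 − x2 = 8 − 16 = -8, not -11  no
C9: x2² + x1² = 16² + 1² = 256 + 1 = 257  yes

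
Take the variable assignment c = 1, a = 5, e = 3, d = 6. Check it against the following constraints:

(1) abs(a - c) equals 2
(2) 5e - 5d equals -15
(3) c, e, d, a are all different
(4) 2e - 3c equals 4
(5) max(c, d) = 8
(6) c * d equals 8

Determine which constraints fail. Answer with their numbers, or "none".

(1) abs(5 - 1) = 4, not 2  false
(2) 5e - 5d = 5(3) - 5(6) = -15  true
(3) values 1, 3, 6, 5 are pairwise distinct  true
(4) 2e - 3c = 2(3) - 3(1) = 3, not 4  false
(5) max(1, 6) = 6, not 8  false
(6) c * d = 1 * 6 = 6, not 8  false

Violated: 1, 4, 5, and 6.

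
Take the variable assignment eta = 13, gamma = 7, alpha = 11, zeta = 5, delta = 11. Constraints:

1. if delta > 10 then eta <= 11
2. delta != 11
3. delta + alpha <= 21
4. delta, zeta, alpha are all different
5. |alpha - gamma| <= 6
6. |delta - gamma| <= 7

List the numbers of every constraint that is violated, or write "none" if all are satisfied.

1. delta = 11 > 10, so we need eta ≤ 11; but eta = 13 > 11 — fails.
2. delta = 11, but 11 is required to differ — fails.
3. delta + alpha = 11 + 11 = 22; 22 > 21, bound 21 not met — fails.
4. delta = alpha = 11, not all different — fails.
5. |11 - 7| = 4; 4 ≤ 6 — holds.
6. |11 - 7| = 4; 4 ≤ 7 — holds.

Constraints 1, 2, 3, and 4 are violated.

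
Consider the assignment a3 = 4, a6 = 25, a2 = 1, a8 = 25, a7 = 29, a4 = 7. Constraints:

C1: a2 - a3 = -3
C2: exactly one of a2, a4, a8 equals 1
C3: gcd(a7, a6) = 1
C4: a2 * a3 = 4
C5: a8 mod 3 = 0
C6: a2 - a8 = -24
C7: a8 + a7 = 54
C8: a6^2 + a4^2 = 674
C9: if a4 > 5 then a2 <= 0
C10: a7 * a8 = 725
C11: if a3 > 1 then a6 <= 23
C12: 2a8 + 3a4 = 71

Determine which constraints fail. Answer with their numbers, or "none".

C1: a2 - a3 = 1 - 4 = -3  ✔
C2: a2=1, a4=7, a8=25; 1 of them equals 1  ✔
C3: gcd(29, 25) = 1  ✔
C4: a2 * a3 = 1 * 4 = 4  ✔
C5: 25 mod 3 = 1, not 0  ✘
C6: a2 - a8 = 1 - 25 = -24  ✔
C7: a8 + a7 = 25 + 29 = 54  ✔
C8: a6^2 + a4^2 = 25^2 + 7^2 = 625 + 49 = 674  ✔
C9: a4 = 7 > 5, so we need a2 ≤ 0; but a2 = 1 > 0  ✘
C10: a7 * a8 = 29 * 25 = 725  ✔
C11: a3 = 4 > 1, so we need a6 ≤ 23; but a6 = 25 > 23  ✘
C12: 2a8 + 3a4 = 2(25) + 3(7) = 71  ✔

Violated: 5, 9, and 11.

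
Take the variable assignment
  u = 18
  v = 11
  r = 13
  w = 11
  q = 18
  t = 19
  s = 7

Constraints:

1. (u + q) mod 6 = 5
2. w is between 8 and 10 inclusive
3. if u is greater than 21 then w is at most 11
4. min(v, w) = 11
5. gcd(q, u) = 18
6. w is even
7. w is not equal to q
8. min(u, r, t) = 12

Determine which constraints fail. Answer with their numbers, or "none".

1. u + q = 36; 36 mod 6 = 0, not 5 — violated.
2. w = 11 is outside [8, 10] — violated.
3. u = 18, not > 21; antecedent false, conditional vacuously true — OK.
4. min(11, 11) = 11 — OK.
5. gcd(18, 18) = 18 — OK.
6. w = 11 is odd — violated.
7. w = 11, q = 18; distinct — OK.
8. min(18, 13, 19) = 13, not 12 — violated.

Constraints 1, 2, 6, and 8 do not hold.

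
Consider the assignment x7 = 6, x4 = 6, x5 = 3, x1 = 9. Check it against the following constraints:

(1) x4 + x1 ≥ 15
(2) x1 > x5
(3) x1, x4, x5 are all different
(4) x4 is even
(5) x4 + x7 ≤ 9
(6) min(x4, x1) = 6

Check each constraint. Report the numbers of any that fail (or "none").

(1) x4 + x1 = 6 + 9 = 15; 15 ≥ 15  true
(2) x1 = 9, x5 = 3; 9 > 3  true
(3) values 9, 6, 3 are pairwise distinct  true
(4) x4 = 6 is even  true
(5) x4 + x7 = 6 + 6 = 12; 12 > 9, bound 9 not met  false
(6) min(6, 9) = 6  true

Constraint 5 is violated.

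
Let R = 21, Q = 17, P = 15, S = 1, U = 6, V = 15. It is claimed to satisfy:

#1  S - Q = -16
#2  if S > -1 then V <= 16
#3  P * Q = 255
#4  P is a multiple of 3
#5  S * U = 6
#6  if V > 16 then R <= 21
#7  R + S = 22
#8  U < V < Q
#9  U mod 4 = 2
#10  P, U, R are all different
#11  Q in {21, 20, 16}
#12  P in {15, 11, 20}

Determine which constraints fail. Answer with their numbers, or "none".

Violated: 11.

#1 S - Q = 1 - 17 = -16  yes
#2 S = 1 > -1, so we need V ≤ 16; V = 15 ≤ 16  yes
#3 P * Q = 15 * 17 = 255  yes
#4 15 / 3 = 5, so 3 divides 15  yes
#5 S * U = 1 * 6 = 6  yes
#6 V = 15, not > 16; antecedent false, conditional vacuously true  yes
#7 R + S = 21 + 1 = 22  yes
#8 values 6 < 15 < 17  yes
#9 6 mod 4 = 2  yes
#10 values 15, 6, 21 are pairwise distinct  yes
#11 Q = 17 is not in {21, 20, 16}  no
#12 P = 15 is in {15, 11, 20}  yes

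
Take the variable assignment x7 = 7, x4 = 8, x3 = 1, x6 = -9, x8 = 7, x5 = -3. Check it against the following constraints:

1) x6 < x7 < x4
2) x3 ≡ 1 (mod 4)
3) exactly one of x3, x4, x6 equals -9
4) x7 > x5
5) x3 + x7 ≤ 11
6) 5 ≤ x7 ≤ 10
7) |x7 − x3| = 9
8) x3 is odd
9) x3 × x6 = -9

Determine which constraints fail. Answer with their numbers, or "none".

1) values -9 < 7 < 8  holds
2) 1 mod 4 = 1  holds
3) x3=1, x4=8, x6=-9; 1 of them equals -9  holds
4) x7 = 7, x5 = -3; 7 > -3  holds
5) x3 + x7 = 1 + 7 = 8; 8 ≤ 11  holds
6) x7 = 7 lies in [5, 10]  holds
7) |7 − 1| = 6, not 9  fails
8) x3 = 1 is odd  holds
9) x3 × x6 = 1 × (-9) = -9  holds

Constraint 7 is violated.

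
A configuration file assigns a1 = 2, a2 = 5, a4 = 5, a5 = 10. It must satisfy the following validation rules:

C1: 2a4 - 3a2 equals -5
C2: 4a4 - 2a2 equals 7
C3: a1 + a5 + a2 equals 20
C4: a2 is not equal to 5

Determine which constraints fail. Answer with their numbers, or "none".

C1: 2a4 - 3a2 = 2(5) - 3(5) = -5 — holds.
C2: 4a4 - 2a2 = 4(5) - 2(5) = 10, not 7 — does not hold.
C3: a1 + a5 + a2 = 2 + 10 + 5 = 17, not 20 — does not hold.
C4: a2 = 5, but 5 is required to differ — does not hold.

Violated: 2, 3, and 4.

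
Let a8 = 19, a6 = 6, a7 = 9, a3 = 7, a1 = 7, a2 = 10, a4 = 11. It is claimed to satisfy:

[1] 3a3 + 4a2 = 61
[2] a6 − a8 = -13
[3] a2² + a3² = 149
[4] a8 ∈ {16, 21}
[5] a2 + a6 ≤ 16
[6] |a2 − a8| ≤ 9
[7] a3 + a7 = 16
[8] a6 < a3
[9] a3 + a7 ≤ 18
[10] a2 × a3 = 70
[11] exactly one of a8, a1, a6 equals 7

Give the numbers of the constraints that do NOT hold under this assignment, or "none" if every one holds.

[1] 3a3 + 4a2 = 3(7) + 4(10) = 61 — holds.
[2] a6 − a8 = 6 − 19 = -13 — holds.
[3] a2² + a3² = 10² + 7² = 100 + 49 = 149 — holds.
[4] a8 = 19 is not in {16, 21} — does not hold.
[5] a2 + a6 = 10 + 6 = 16; 16 ≤ 16 — holds.
[6] |10 − 19| = 9; 9 ≤ 9 — holds.
[7] a3 + a7 = 7 + 9 = 16 — holds.
[8] a6 = 6, a3 = 7; 6 < 7 — holds.
[9] a3 + a7 = 7 + 9 = 16; 16 ≤ 18 — holds.
[10] a2 × a3 = 10 × 7 = 70 — holds.
[11] a8=19, a1=7, a6=6; 1 of them equals 7 — holds.

Violated: 4.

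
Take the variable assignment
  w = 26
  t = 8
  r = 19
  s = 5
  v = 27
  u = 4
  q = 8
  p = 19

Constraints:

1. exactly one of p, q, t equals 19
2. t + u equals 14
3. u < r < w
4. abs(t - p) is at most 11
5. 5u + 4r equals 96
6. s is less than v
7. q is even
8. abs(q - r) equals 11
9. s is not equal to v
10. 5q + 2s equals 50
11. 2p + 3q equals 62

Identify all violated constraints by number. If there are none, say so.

1. p=19, q=8, t=8; 1 of them equals 19 — satisfied.
2. t + u = 8 + 4 = 12, not 14 — violated.
3. values 4 < 19 < 26 — satisfied.
4. abs(8 - 19) = 11; 11 ≤ 11 — satisfied.
5. 5u + 4r = 5(4) + 4(19) = 96 — satisfied.
6. s = 5, v = 27; 5 < 27 — satisfied.
7. q = 8 is even — satisfied.
8. abs(8 - 19) = 11 — satisfied.
9. s = 5, v = 27; distinct — satisfied.
10. 5q + 2s = 5(8) + 2(5) = 50 — satisfied.
11. 2p + 3q = 2(19) + 3(8) = 62 — satisfied.

Constraint 2 does not hold.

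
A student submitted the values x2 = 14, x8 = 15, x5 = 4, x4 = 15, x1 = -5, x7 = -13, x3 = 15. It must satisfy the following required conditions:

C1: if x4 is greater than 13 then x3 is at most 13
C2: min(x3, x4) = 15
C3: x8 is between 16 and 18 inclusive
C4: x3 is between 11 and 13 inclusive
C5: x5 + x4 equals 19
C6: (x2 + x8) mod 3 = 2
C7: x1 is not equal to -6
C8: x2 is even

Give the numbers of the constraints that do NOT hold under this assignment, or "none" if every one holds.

Constraints 1, 3, and 4 do not hold.

C1: x4 = 15 > 13, so we need x3 ≤ 13; but x3 = 15 > 13  false
C2: min(15, 15) = 15  true
C3: x8 = 15 is outside [16, 18]  false
C4: x3 = 15 is outside [11, 13]  false
C5: x5 + x4 = 4 + 15 = 19  true
C6: x2 + x8 = 29; 29 mod 3 = 2  true
C7: x1 = -5, and -5 ≠ -6  true
C8: x2 = 14 is even  true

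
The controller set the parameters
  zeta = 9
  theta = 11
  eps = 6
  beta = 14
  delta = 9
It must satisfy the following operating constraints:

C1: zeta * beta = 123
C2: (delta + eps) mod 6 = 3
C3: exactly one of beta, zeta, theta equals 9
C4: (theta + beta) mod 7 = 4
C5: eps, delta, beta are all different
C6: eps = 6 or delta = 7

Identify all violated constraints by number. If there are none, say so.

C1: zeta * beta = 9 * 14 = 126, not 123 — violated.
C2: delta + eps = 15; 15 mod 6 = 3 — OK.
C3: beta=14, zeta=9, theta=11; 1 of them equals 9 — OK.
C4: theta + beta = 25; 25 mod 7 = 4 — OK.
C5: values 6, 9, 14 are pairwise distinct — OK.
C6: eps = 6 = 6 (first disjunct) — OK.

Constraint 1 is violated.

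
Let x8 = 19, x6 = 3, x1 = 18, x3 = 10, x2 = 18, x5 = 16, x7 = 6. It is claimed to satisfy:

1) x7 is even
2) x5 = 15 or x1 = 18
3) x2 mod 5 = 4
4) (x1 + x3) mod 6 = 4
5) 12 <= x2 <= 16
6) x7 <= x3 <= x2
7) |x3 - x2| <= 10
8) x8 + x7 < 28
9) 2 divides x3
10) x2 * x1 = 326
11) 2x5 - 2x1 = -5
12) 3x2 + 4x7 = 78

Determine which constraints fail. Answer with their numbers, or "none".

Constraints 3, 5, 10, and 11 do not hold.

1) x7 = 6 is even — OK.
2) x5 = 16 ≠ 15, but x1 = 18 = 18 (second disjunct) — OK.
3) 18 mod 5 = 3, not 4 — violated.
4) x1 + x3 = 28; 28 mod 6 = 4 — OK.
5) x2 = 18 is outside [12, 16] — violated.
6) values 6 <= 10 <= 18 — OK.
7) |10 - 18| = 8; 8 ≤ 10 — OK.
8) x8 + x7 = 19 + 6 = 25; 25 < 28 — OK.
9) 10 / 2 = 5, so 2 divides 10 — OK.
10) x2 * x1 = 18 * 18 = 324, not 326 — violated.
11) 2x5 - 2x1 = 2(16) - 2(18) = -4, not -5 — violated.
12) 3x2 + 4x7 = 3(18) + 4(6) = 78 — OK.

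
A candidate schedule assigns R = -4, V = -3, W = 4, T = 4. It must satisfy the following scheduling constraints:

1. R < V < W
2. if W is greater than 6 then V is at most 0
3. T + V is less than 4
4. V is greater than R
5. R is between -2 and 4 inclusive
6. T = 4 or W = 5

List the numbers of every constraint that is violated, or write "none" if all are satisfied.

1. values -4 < -3 < 4  yes
2. W = 4, not > 6; antecedent false, conditional vacuously true  yes
3. T + V = 4 + (-3) = 1; 1 < 4  yes
4. V = -3, R = -4; -3 > -4  yes
5. R = -4 is outside [-2, 4]  no
6. T = 4 = 4 (first disjunct)  yes

Constraint 5 does not hold.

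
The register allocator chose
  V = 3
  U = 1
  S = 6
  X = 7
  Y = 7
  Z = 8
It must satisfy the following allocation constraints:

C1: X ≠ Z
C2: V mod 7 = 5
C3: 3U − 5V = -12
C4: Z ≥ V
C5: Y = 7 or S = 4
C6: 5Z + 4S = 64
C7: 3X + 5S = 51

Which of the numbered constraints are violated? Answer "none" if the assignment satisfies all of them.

C1: X = 7, Z = 8; distinct — holds.
C2: 3 mod 7 = 3, not 5 — does not hold.
C3: 3U − 5V = 3(1) − 5(3) = -12 — holds.
C4: Z = 8, V = 3; 8 ≥ 3 — holds.
C5: Y = 7 = 7 (first disjunct) — holds.
C6: 5Z + 4S = 5(8) + 4(6) = 64 — holds.
C7: 3X + 5S = 3(7) + 5(6) = 51 — holds.

The assignment fails constraint 2.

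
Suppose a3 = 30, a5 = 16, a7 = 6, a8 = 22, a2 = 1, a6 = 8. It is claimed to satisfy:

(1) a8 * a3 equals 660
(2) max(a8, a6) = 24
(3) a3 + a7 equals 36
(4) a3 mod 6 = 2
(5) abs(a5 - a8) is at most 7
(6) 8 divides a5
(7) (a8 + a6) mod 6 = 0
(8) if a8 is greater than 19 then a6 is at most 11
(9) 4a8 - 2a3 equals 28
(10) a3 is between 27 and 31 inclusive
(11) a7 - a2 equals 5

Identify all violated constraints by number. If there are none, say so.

Constraints 2 and 4 are violated.

(1) a8 * a3 = 22 * 30 = 660 — holds.
(2) max(22, 8) = 22, not 24 — does not hold.
(3) a3 + a7 = 30 + 6 = 36 — holds.
(4) 30 mod 6 = 0, not 2 — does not hold.
(5) abs(16 - 22) = 6; 6 ≤ 7 — holds.
(6) 16 / 8 = 2, so 8 divides 16 — holds.
(7) a8 + a6 = 30; 30 mod 6 = 0 — holds.
(8) a8 = 22 > 19, so we need a6 ≤ 11; a6 = 8 ≤ 11 — holds.
(9) 4a8 - 2a3 = 4(22) - 2(30) = 28 — holds.
(10) a3 = 30 lies in [27, 31] — holds.
(11) a7 - a2 = 6 - 1 = 5 — holds.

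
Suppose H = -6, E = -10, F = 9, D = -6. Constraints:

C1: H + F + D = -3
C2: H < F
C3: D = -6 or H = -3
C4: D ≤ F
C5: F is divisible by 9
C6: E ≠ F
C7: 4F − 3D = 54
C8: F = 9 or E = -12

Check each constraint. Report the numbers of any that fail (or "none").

C1: H + F + D = -6 + 9 + (-6) = -3  true
C2: H = -6, F = 9; -6 < 9  true
C3: D = -6 = -6 (first disjunct)  true
C4: D = -6, F = 9; -6 ≤ 9  true
C5: 9 / 9 = 1, so 9 divides 9  true
C6: E = -10, F = 9; distinct  true
C7: 4F − 3D = 4(9) − 3(-6) = 54  true
C8: F = 9 = 9 (first disjunct)  true

No violations.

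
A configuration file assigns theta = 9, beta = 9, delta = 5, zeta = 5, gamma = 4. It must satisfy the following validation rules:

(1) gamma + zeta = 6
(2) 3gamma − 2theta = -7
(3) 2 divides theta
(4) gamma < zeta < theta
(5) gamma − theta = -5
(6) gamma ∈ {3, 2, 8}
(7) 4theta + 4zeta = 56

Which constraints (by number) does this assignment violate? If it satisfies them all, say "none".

(1) gamma + zeta = 4 + 5 = 9, not 6  ✘
(2) 3gamma − 2theta = 3(4) − 2(9) = -6, not -7  ✘
(3) 9 = 2×4 + 1, so 2 does not divide 9  ✘
(4) values 4 < 5 < 9  ✔
(5) gamma − theta = 4 − 9 = -5  ✔
(6) gamma = 4 is not in {3, 2, 8}  ✘
(7) 4theta + 4zeta = 4(9) + 4(5) = 56  ✔

The assignment fails constraints 1, 2, 3, 6.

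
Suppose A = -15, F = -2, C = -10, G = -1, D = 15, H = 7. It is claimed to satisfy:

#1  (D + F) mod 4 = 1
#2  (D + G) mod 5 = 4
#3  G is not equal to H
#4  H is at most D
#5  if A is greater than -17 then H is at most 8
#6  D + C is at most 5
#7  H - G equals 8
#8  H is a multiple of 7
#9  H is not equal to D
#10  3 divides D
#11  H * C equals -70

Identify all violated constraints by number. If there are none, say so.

#1 D + F = 13; 13 mod 4 = 1 — OK.
#2 D + G = 14; 14 mod 5 = 4 — OK.
#3 G = -1, H = 7; distinct — OK.
#4 H = 7, D = 15; 7 ≤ 15 — OK.
#5 A = -15 > -17, so we need H ≤ 8; H = 7 ≤ 8 — OK.
#6 D + C = 15 + (-10) = 5; 5 ≤ 5 — OK.
#7 H - G = 7 - (-1) = 8 — OK.
#8 7 / 7 = 1, so 7 divides 7 — OK.
#9 H = 7, D = 15; distinct — OK.
#10 15 / 3 = 5, so 3 divides 15 — OK.
#11 H * C = 7 * (-10) = -70 — OK.

None — every constraint holds.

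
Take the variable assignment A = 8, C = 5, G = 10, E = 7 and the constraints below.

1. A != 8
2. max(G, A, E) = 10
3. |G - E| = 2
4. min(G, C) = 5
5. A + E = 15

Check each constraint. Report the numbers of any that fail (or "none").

Constraints 1 and 3 are violated.

1. A = 8, but 8 is required to differ  false
2. max(10, 8, 7) = 10  true
3. |10 - 7| = 3, not 2  false
4. min(10, 5) = 5  true
5. A + E = 8 + 7 = 15  true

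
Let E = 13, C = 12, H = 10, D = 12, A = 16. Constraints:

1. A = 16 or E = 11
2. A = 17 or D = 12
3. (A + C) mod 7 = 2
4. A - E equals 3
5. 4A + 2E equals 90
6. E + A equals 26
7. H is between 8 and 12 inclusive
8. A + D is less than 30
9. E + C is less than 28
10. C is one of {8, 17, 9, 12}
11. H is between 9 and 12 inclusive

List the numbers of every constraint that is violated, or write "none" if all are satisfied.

No — constraints 3, 6 are not satisfied.

1. A = 16 = 16 (first disjunct)  holds
2. A = 16 ≠ 17, but D = 12 = 12 (second disjunct)  holds
3. A + C = 28; 28 mod 7 = 0, not 2  fails
4. A - E = 16 - 13 = 3  holds
5. 4A + 2E = 4(16) + 2(13) = 90  holds
6. E + A = 13 + 16 = 29, not 26  fails
7. H = 10 lies in [8, 12]  holds
8. A + D = 16 + 12 = 28; 28 < 30  holds
9. E + C = 13 + 12 = 25; 25 < 28  holds
10. C = 12 is in {8, 17, 9, 12}  holds
11. H = 10 lies in [9, 12]  holds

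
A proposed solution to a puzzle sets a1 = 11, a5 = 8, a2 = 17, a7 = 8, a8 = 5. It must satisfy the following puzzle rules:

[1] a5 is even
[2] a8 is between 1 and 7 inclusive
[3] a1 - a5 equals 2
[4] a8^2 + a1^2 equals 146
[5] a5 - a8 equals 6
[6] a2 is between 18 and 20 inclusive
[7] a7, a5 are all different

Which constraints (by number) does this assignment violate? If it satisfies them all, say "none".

[1] a5 = 8 is even — holds.
[2] a8 = 5 lies in [1, 7] — holds.
[3] a1 - a5 = 11 - 8 = 3, not 2 — does not hold.
[4] a8^2 + a1^2 = 5^2 + 11^2 = 25 + 121 = 146 — holds.
[5] a5 - a8 = 8 - 5 = 3, not 6 — does not hold.
[6] a2 = 17 is outside [18, 20] — does not hold.
[7] a7 = a5 = 8, not all different — does not hold.

Constraints 3, 5, 6, and 7 are violated.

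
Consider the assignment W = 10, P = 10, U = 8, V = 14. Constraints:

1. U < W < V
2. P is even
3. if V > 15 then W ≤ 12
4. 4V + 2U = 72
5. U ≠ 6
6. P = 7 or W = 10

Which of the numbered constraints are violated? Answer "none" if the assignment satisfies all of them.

1. values 8 < 10 < 14  true
2. P = 10 is even  true
3. V = 14, not > 15; antecedent false, conditional vacuously true  true
4. 4V + 2U = 4(14) + 2(8) = 72  true
5. U = 8, and 8 ≠ 6  true
6. P = 10 ≠ 7, but W = 10 = 10 (second disjunct)  true

No violations.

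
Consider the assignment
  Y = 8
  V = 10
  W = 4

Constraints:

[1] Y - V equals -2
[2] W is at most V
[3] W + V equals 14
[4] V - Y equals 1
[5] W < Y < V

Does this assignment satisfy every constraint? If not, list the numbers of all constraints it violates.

[1] Y - V = 8 - 10 = -2 — satisfied.
[2] W = 4, V = 10; 4 ≤ 10 — satisfied.
[3] W + V = 4 + 10 = 14 — satisfied.
[4] V - Y = 10 - 8 = 2, not 1 — violated.
[5] values 4 < 8 < 10 — satisfied.

Violated: 4.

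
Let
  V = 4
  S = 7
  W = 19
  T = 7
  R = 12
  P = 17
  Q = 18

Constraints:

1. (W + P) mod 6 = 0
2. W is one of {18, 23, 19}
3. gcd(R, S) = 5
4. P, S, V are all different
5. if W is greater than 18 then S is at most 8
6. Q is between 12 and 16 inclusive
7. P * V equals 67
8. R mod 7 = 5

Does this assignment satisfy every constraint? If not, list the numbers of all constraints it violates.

1. W + P = 36; 36 mod 6 = 0 — satisfied.
2. W = 19 is in {18, 23, 19} — satisfied.
3. gcd(12, 7) = 1, not 5 — violated.
4. values 17, 7, 4 are pairwise distinct — satisfied.
5. W = 19 > 18, so we need S ≤ 8; S = 7 ≤ 8 — satisfied.
6. Q = 18 is outside [12, 16] — violated.
7. P * V = 17 * 4 = 68, not 67 — violated.
8. 12 mod 7 = 5 — satisfied.

Violated: 3, 6, and 7.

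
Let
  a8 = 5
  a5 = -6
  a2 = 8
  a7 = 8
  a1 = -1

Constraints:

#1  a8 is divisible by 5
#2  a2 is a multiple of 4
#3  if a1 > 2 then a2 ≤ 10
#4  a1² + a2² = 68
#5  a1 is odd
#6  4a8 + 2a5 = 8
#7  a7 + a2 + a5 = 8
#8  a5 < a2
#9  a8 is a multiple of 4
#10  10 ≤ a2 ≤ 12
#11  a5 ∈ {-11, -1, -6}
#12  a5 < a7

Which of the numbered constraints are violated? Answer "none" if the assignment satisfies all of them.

No — constraints 4, 7, 9, 10 are not satisfied.

#1 5 / 5 = 1, so 5 divides 5 — satisfied.
#2 8 / 4 = 2, so 4 divides 8 — satisfied.
#3 a1 = -1, not > 2; antecedent false, conditional vacuously true — satisfied.
#4 a1² + a2² = (-1)² + 8² = 1 + 64 = 65, not 68 — violated.
#5 a1 = -1 is odd — satisfied.
#6 4a8 + 2a5 = 4(5) + 2(-6) = 8 — satisfied.
#7 a7 + a2 + a5 = 8 + 8 + (-6) = 10, not 8 — violated.
#8 a5 = -6, a2 = 8; -6 < 8 — satisfied.
#9 5 = 4×1 + 1, so 4 does not divide 5 — violated.
#10 a2 = 8 is outside [10, 12] — violated.
#11 a5 = -6 is in {-11, -1, -6} — satisfied.
#12 a5 = -6, a7 = 8; -6 < 8 — satisfied.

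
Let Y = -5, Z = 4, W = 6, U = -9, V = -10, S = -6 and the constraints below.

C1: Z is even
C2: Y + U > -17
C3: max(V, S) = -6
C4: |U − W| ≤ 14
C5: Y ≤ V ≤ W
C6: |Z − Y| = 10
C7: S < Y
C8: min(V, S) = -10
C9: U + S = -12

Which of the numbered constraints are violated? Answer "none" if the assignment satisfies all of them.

C1: Z = 4 is even  holds
C2: Y + U = -5 + (-9) = -14; -14 > -17  holds
C3: max(-10, -6) = -6  holds
C4: |-9 − 6| = 15; 15 > 14, exceeds bound 14  fails
C5: values -5, -10, 6; Y = -5 is not ≤ V = -10  fails
C6: |4 − (-5)| = 9, not 10  fails
C7: S = -6, Y = -5; -6 < -5  holds
C8: min(-10, -6) = -10  holds
C9: U + S = -9 + (-6) = -15, not -12  fails

The assignment fails constraints 4, 5, 6, and 9.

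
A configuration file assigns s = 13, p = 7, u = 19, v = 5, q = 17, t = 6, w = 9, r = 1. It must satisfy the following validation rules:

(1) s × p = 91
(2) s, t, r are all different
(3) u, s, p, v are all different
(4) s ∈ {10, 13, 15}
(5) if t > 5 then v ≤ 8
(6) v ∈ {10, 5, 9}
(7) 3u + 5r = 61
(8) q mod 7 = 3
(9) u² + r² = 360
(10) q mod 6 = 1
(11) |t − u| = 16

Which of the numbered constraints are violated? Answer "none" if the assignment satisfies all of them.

(1) s × p = 13 × 7 = 91 — holds.
(2) values 13, 6, 1 are pairwise distinct — holds.
(3) values 19, 13, 7, 5 are pairwise distinct — holds.
(4) s = 13 is in {10, 13, 15} — holds.
(5) t = 6 > 5, so we need v ≤ 8; v = 5 ≤ 8 — holds.
(6) v = 5 is in {10, 5, 9} — holds.
(7) 3u + 5r = 3(19) + 5(1) = 62, not 61 — fails.
(8) 17 mod 7 = 3 — holds.
(9) u² + r² = 19² + 1² = 361 + 1 = 362, not 360 — fails.
(10) 17 mod 6 = 5, not 1 — fails.
(11) |6 − 19| = 13, not 16 — fails.

Constraints 7, 9, 10, 11 do not hold.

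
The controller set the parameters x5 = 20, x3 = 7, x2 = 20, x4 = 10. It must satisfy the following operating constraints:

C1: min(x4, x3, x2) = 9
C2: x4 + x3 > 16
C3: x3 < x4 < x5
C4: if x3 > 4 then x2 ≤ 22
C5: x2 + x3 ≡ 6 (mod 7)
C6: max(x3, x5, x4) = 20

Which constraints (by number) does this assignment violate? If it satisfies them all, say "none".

The assignment fails constraint 1.

C1: min(10, 7, 20) = 7, not 9  ✗
C2: x4 + x3 = 10 + 7 = 17; 17 > 16  ✓
C3: values 7 < 10 < 20  ✓
C4: x3 = 7 > 4, so we need x2 ≤ 22; x2 = 20 ≤ 22  ✓
C5: x2 + x3 = 27; 27 mod 7 = 6  ✓
C6: max(7, 20, 10) = 20  ✓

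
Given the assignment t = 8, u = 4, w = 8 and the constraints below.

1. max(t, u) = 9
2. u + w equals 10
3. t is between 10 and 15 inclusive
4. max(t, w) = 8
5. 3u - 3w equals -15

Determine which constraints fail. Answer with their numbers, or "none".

Constraints 1, 2, 3, and 5 are violated.

1. max(8, 4) = 8, not 9 — violated.
2. u + w = 4 + 8 = 12, not 10 — violated.
3. t = 8 is outside [10, 15] — violated.
4. max(8, 8) = 8 — OK.
5. 3u - 3w = 3(4) - 3(8) = -12, not -15 — violated.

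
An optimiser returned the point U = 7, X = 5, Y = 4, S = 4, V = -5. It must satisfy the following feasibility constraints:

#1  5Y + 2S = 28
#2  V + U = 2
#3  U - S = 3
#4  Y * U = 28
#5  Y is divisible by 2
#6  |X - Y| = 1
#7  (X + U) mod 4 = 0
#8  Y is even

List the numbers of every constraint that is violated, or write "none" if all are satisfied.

Yes — all constraints hold.

#1 5Y + 2S = 5(4) + 2(4) = 28  yes
#2 V + U = -5 + 7 = 2  yes
#3 U - S = 7 - 4 = 3  yes
#4 Y * U = 4 * 7 = 28  yes
#5 4 / 2 = 2, so 2 divides 4  yes
#6 |5 - 4| = 1  yes
#7 X + U = 12; 12 mod 4 = 0  yes
#8 Y = 4 is even  yes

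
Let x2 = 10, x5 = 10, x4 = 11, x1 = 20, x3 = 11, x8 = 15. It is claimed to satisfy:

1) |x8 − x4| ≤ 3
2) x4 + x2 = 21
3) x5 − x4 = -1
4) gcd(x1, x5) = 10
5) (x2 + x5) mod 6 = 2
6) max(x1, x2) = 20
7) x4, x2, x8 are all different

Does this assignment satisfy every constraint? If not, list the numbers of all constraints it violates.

1) |15 − 11| = 4; 4 > 3, exceeds bound 3  no
2) x4 + x2 = 11 + 10 = 21  yes
3) x5 − x4 = 10 − 11 = -1  yes
4) gcd(20, 10) = 10  yes
5) x2 + x5 = 20; 20 mod 6 = 2  yes
6) max(20, 10) = 20  yes
7) values 11, 10, 15 are pairwise distinct  yes

Constraint 1 is violated.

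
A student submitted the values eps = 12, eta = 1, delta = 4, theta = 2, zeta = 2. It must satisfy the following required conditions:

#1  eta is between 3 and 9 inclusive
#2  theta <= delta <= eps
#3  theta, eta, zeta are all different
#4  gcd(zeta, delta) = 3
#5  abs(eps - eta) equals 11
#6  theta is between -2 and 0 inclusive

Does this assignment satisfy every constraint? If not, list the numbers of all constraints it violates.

#1 eta = 1 is outside [3, 9]  fails
#2 values 2 <= 4 <= 12  holds
#3 theta = zeta = 2, not all different  fails
#4 gcd(2, 4) = 2, not 3  fails
#5 abs(12 - 1) = 11  holds
#6 theta = 2 is outside [-2, 0]  fails

Constraints 1, 3, 4, and 6 do not hold.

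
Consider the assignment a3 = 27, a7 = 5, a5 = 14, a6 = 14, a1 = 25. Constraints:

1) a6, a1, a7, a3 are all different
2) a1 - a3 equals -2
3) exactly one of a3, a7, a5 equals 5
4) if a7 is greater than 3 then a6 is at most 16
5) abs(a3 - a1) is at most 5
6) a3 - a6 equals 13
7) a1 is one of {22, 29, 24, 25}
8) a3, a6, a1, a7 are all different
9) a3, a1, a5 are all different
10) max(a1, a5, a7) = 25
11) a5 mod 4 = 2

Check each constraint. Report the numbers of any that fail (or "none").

None — every constraint holds.

1) values 14, 25, 5, 27 are pairwise distinct — holds.
2) a1 - a3 = 25 - 27 = -2 — holds.
3) a3=27, a7=5, a5=14; 1 of them equals 5 — holds.
4) a7 = 5 > 3, so we need a6 ≤ 16; a6 = 14 ≤ 16 — holds.
5) abs(27 - 25) = 2; 2 ≤ 5 — holds.
6) a3 - a6 = 27 - 14 = 13 — holds.
7) a1 = 25 is in {22, 29, 24, 25} — holds.
8) values 27, 14, 25, 5 are pairwise distinct — holds.
9) values 27, 25, 14 are pairwise distinct — holds.
10) max(25, 14, 5) = 25 — holds.
11) 14 mod 4 = 2 — holds.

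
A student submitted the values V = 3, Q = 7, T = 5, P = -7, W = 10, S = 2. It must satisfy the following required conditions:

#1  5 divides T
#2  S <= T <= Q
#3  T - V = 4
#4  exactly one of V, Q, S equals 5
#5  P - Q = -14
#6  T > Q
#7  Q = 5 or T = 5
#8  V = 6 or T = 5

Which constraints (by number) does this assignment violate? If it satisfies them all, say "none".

Constraints 3, 4, 6 are violated.

#1 5 / 5 = 1, so 5 divides 5 — satisfied.
#2 values 2 <= 5 <= 7 — satisfied.
#3 T - V = 5 - 3 = 2, not 4 — violated.
#4 V=3, Q=7, S=2; 0 of them equal 5, not exactly one — violated.
#5 P - Q = -7 - 7 = -14 — satisfied.
#6 T = 5, Q = 7; 5 ≤ 7 (want >) — violated.
#7 Q = 7 ≠ 5, but T = 5 = 5 (second disjunct) — satisfied.
#8 V = 3 ≠ 6, but T = 5 = 5 (second disjunct) — satisfied.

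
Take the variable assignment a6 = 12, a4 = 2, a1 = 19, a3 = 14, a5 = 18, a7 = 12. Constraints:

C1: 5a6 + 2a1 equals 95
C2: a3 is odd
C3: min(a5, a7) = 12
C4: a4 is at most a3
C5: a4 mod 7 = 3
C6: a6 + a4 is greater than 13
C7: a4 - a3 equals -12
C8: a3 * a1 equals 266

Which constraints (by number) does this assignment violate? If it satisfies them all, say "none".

C1: 5a6 + 2a1 = 5(12) + 2(19) = 98, not 95  no
C2: a3 = 14 is even  no
C3: min(18, 12) = 12  yes
C4: a4 = 2, a3 = 14; 2 ≤ 14  yes
C5: 2 mod 7 = 2, not 3  no
C6: a6 + a4 = 12 + 2 = 14; 14 > 13  yes
C7: a4 - a3 = 2 - 14 = -12  yes
C8: a3 * a1 = 14 * 19 = 266  yes

No — constraints 1, 2, and 5 are not satisfied.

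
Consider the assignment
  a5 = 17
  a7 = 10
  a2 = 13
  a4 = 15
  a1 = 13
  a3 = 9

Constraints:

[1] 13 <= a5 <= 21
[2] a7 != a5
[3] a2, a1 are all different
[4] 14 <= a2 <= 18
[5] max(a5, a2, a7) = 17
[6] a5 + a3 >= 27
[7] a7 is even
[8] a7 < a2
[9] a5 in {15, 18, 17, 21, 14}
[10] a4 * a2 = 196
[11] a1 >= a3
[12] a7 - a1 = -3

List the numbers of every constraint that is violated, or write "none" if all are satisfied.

The assignment fails constraints 3, 4, 6, and 10.

[1] a5 = 17 lies in [13, 21]  true
[2] a7 = 10, a5 = 17; distinct  true
[3] a2 = a1 = 13, not all different  false
[4] a2 = 13 is outside [14, 18]  false
[5] max(17, 13, 10) = 17  true
[6] a5 + a3 = 17 + 9 = 26; 26 < 27, bound 27 not met  false
[7] a7 = 10 is even  true
[8] a7 = 10, a2 = 13; 10 < 13  true
[9] a5 = 17 is in {15, 18, 17, 21, 14}  true
[10] a4 * a2 = 15 * 13 = 195, not 196  false
[11] a1 = 13, a3 = 9; 13 ≥ 9  true
[12] a7 - a1 = 10 - 13 = -3  true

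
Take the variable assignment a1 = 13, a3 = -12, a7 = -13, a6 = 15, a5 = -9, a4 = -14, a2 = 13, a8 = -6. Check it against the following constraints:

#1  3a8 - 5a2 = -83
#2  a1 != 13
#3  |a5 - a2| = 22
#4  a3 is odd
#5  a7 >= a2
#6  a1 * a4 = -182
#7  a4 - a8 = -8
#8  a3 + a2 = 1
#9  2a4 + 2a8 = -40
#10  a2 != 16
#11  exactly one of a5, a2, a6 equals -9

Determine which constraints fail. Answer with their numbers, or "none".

#1 3a8 - 5a2 = 3(-6) - 5(13) = -83  true
#2 a1 = 13, but 13 is required to differ  false
#3 |-9 - 13| = 22  true
#4 a3 = -12 is even  false
#5 a7 = -13, a2 = 13; -13 < 13 (want ≥)  false
#6 a1 * a4 = 13 * (-14) = -182  true
#7 a4 - a8 = -14 - (-6) = -8  true
#8 a3 + a2 = -12 + 13 = 1  true
#9 2a4 + 2a8 = 2(-14) + 2(-6) = -40  true
#10 a2 = 13, and 13 ≠ 16  true
#11 a5=-9, a2=13, a6=15; 1 of them equals -9  true

No — constraints 2, 4, and 5 are not satisfied.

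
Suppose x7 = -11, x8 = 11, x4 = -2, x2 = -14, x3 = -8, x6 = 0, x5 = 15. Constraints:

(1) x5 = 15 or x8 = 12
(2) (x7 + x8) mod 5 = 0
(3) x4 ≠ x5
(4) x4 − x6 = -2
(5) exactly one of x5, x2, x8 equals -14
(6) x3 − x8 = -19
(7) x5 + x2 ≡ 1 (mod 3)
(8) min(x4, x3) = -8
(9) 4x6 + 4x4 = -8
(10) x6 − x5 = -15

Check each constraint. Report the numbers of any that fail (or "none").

No violations.

(1) x5 = 15 = 15 (first disjunct)  true
(2) x7 + x8 = 0; 0 mod 5 = 0  true
(3) x4 = -2, x5 = 15; distinct  true
(4) x4 − x6 = -2 − 0 = -2  true
(5) x5=15, x2=-14, x8=11; 1 of them equals -14  true
(6) x3 − x8 = -8 − 11 = -19  true
(7) x5 + x2 = 1; 1 mod 3 = 1  true
(8) min(-2, -8) = -8  true
(9) 4x6 + 4x4 = 4(0) + 4(-2) = -8  true
(10) x6 − x5 = 0 − 15 = -15  true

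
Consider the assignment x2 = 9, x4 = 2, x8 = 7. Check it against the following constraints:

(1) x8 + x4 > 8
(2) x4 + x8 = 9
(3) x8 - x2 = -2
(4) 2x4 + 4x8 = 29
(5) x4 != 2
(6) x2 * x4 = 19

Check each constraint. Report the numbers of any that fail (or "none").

(1) x8 + x4 = 7 + 2 = 9; 9 > 8  yes
(2) x4 + x8 = 2 + 7 = 9  yes
(3) x8 - x2 = 7 - 9 = -2  yes
(4) 2x4 + 4x8 = 2(2) + 4(7) = 32, not 29  no
(5) x4 = 2, but 2 is required to differ  no
(6) x2 * x4 = 9 * 2 = 18, not 19  no

Constraints 4, 5, and 6 do not hold.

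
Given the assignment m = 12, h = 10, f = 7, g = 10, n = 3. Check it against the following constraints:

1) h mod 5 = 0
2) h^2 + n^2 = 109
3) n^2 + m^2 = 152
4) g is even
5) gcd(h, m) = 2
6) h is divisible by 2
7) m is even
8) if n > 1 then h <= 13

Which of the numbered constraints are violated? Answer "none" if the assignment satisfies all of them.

No — constraint 3 is not satisfied.

1) 10 mod 5 = 0  ✓
2) h^2 + n^2 = 10^2 + 3^2 = 100 + 9 = 109  ✓
3) n^2 + m^2 = 3^2 + 12^2 = 9 + 144 = 153, not 152  ✗
4) g = 10 is even  ✓
5) gcd(10, 12) = 2  ✓
6) 10 / 2 = 5, so 2 divides 10  ✓
7) m = 12 is even  ✓
8) n = 3 > 1, so we need h ≤ 13; h = 10 ≤ 13  ✓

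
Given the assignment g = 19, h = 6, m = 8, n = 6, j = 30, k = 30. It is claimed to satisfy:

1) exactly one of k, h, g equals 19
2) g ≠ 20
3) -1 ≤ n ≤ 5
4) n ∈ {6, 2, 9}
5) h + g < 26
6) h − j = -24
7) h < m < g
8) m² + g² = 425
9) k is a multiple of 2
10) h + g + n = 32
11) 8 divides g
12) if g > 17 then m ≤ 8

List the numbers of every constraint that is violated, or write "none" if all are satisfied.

1) k=30, h=6, g=19; 1 of them equals 19  ✓
2) g = 19, and 19 ≠ 20  ✓
3) n = 6 is outside [-1, 5]  ✗
4) n = 6 is in {6, 2, 9}  ✓
5) h + g = 6 + 19 = 25; 25 < 26  ✓
6) h − j = 6 − 30 = -24  ✓
7) values 6 < 8 < 19  ✓
8) m² + g² = 8² + 19² = 64 + 361 = 425  ✓
9) 30 / 2 = 15, so 2 divides 30  ✓
10) h + g + n = 6 + 19 + 6 = 31, not 32  ✗
11) 19 = 8×2 + 3, so 8 does not divide 19  ✗
12) g = 19 > 17, so we need m ≤ 8; m = 8 ≤ 8  ✓

No — constraints 3, 10, and 11 are not satisfied.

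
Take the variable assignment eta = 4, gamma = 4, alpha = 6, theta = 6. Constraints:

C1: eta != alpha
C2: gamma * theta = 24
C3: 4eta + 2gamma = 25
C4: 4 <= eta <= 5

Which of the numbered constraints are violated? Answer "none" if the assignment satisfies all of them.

No — constraint 3 is not satisfied.

C1: eta = 4, alpha = 6; distinct  yes
C2: gamma * theta = 4 * 6 = 24  yes
C3: 4eta + 2gamma = 4(4) + 2(4) = 24, not 25  no
C4: eta = 4 lies in [4, 5]  yes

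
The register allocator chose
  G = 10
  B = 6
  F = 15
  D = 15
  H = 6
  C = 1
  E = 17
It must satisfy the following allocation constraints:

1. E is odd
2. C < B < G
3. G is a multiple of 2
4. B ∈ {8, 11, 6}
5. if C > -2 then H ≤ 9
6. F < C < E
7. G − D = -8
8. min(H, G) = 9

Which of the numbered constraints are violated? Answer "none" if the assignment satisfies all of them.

The assignment fails constraints 6, 7, 8.

1. E = 17 is odd  ✔
2. values 1 < 6 < 10  ✔
3. 10 / 2 = 5, so 2 divides 10  ✔
4. B = 6 is in {8, 11, 6}  ✔
5. C = 1 > -2, so we need H ≤ 9; H = 6 ≤ 9  ✔
6. values 15, 1, 17; F = 15 is not < C = 1  ✘
7. G − D = 10 − 15 = -5, not -8  ✘
8. min(6, 10) = 6, not 9  ✘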